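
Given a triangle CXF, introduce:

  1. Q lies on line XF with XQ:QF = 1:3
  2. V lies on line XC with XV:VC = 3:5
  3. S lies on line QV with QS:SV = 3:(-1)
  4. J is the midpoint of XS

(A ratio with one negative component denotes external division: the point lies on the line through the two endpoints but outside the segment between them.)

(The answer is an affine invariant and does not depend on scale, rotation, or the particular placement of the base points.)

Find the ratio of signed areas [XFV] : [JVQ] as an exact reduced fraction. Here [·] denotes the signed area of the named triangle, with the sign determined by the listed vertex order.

[XFV]:[JVQ] = -8

Work in coordinates with C = (0, 0), X = (1, 0), F = (0, 1).
1. Q lies on line XF with XQ:QF = 1:3 ⇒ Q = (3/4, 1/4)
2. V lies on line XC with XV:VC = 3:5 ⇒ V = (5/8, 0)
3. S lies on line QV with QS:SV = 3:(-1) ⇒ S = (9/16, -1/8)
4. J is the midpoint of XS ⇒ J = (25/32, -1/16)
2·[XFV] = 3/8, 2·[JVQ] = -3/64
[XFV]:[JVQ] = 3/8:-3/64 = -8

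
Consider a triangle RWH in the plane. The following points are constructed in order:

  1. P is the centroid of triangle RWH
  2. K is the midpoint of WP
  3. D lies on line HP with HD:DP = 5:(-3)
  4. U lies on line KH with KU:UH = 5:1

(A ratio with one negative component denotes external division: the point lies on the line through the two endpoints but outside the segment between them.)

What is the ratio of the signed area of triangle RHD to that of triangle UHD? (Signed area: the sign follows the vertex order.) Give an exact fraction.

Set R = (0, 0), W = (1, 0), H = (0, 1); any affine frame gives the same invariant.
1. P is the centroid of triangle RWH ⇒ P = (1/3, 1/3)
2. K is the midpoint of WP ⇒ K = (2/3, 1/6)
3. D lies on line HP with HD:DP = 5:(-3) ⇒ D = (5/6, -2/3)
4. U lies on line KH with KU:UH = 5:1 ⇒ U = (1/9, 31/36)
2·[RHD] = -5/6, 2·[UHD] = 5/72
[RHD]:[UHD] = -5/6:5/72 = -12

[RHD]:[UHD] = -12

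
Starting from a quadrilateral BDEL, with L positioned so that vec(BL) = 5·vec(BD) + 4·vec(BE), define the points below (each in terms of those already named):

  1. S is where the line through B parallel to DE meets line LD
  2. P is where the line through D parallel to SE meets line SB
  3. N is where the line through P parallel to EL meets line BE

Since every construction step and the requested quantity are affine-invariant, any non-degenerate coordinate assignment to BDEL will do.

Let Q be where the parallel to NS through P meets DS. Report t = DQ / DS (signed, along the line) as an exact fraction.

Set B = (0, 0), D = (1, 0), E = (0, 1), L = (5, 4); any affine frame gives the same invariant.
1. S is where the line through B parallel to DE meets line LD ⇒ S = (1/2, -1/2)
2. P is where the line through D parallel to SE meets line SB ⇒ P = (3/2, -3/2)
3. N is where the line through P parallel to EL meets line BE ⇒ N = (0, -12/5)
through P parallel to NS: direction (1/2, 19/10); meets DS at Q = (31/14, 17/14)
Q = D + t·(S−D) with t = -17/7

t = -17/7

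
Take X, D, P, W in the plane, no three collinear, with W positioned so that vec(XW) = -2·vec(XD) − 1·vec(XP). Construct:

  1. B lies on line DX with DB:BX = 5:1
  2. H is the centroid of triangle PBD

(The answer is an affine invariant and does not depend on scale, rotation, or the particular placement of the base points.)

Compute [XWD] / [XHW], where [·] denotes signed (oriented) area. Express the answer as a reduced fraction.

[XWD]:[XHW] = 18/5

Set X = (0, 0), D = (1, 0), P = (0, 1), W = (-2, -1); any affine frame gives the same invariant.
1. B lies on line DX with DB:BX = 5:1 ⇒ B = (1/6, 0)
2. H is the centroid of triangle PBD ⇒ H = (7/18, 1/3)
2·[XWD] = 1, 2·[XHW] = 5/18
[XWD]:[XHW] = 1:5/18 = 18/5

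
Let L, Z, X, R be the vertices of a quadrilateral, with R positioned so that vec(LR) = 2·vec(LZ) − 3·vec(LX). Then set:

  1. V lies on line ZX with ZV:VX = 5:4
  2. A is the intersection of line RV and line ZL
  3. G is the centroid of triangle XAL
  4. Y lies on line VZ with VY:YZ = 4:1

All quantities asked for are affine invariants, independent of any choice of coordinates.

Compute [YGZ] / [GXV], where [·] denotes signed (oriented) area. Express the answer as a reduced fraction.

Work in coordinates with L = (0, 0), Z = (1, 0), X = (0, 1), R = (2, -3).
1. V lies on line ZX with ZV:VX = 5:4 ⇒ V = (4/9, 5/9)
2. A is the intersection of line RV and line ZL ⇒ A = (11/16, 0)
3. G is the centroid of triangle XAL ⇒ G = (11/48, 1/3)
4. Y lies on line VZ with VY:YZ = 4:1 ⇒ Y = (8/9, 1/9)
2·[YGZ] = 7/144, 2·[GXV] = -7/36
[YGZ]:[GXV] = 7/144:-7/36 = -1/4

[YGZ]:[GXV] = -1/4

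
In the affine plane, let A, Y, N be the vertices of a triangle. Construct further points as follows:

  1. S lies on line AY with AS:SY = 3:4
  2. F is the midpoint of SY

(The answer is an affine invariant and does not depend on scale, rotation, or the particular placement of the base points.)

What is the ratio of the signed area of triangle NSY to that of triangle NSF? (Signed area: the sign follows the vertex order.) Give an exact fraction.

[NSY]:[NSF] = 2

Assign A = (0, 0), Y = (1, 0), N = (0, 1) — the answer is frame-independent, so this choice is without loss of generality.
1. S lies on line AY with AS:SY = 3:4 ⇒ S = (3/7, 0)
2. F is the midpoint of SY ⇒ F = (5/7, 0)
2·[NSY] = 4/7, 2·[NSF] = 2/7
[NSY]:[NSF] = 4/7:2/7 = 2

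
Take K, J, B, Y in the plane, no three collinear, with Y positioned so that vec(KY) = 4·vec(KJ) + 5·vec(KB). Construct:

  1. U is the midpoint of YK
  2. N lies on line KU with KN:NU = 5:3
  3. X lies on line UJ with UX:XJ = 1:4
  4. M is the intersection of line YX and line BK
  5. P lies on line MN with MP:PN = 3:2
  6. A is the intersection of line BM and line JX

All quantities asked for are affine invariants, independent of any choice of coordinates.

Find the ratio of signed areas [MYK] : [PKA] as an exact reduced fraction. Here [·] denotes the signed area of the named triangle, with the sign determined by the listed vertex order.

Assign K = (0, 0), J = (1, 0), B = (0, 1), Y = (4, 5) — the answer is frame-independent, so this choice is without loss of generality.
1. U is the midpoint of YK ⇒ U = (2, 5/2)
2. N lies on line KU with KN:NU = 5:3 ⇒ N = (5/4, 25/16)
3. X lies on line UJ with UX:XJ = 1:4 ⇒ X = (9/5, 2)
4. M is the intersection of line YX and line BK ⇒ M = (0, -5/11)
5. P lies on line MN with MP:PN = 3:2 ⇒ P = (3/4, 133/176)
6. A is the intersection of line BM and line JX ⇒ A = (0, -5/2)
2·[MYK] = 20/11, 2·[PKA] = 15/8
[MYK]:[PKA] = 20/11:15/8 = 32/33

[MYK]:[PKA] = 32/33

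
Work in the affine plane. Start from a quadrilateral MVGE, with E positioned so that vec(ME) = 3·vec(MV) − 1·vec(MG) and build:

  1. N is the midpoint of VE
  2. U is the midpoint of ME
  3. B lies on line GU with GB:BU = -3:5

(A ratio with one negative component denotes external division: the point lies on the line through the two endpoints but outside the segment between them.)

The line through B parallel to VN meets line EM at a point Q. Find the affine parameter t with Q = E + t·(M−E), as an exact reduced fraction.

t = -13/4

Set M = (0, 0), V = (1, 0), G = (0, 1), E = (3, -1); any affine frame gives the same invariant.
1. N is the midpoint of VE ⇒ N = (2, -1/2)
2. U is the midpoint of ME ⇒ U = (3/2, -1/2)
3. B lies on line GU with GB:BU = -3:5 ⇒ B = (-9/4, 13/4)
through B parallel to VN: direction (1, -1/2); meets EM at Q = (51/4, -17/4)
Q = E + t·(M−E) with t = -13/4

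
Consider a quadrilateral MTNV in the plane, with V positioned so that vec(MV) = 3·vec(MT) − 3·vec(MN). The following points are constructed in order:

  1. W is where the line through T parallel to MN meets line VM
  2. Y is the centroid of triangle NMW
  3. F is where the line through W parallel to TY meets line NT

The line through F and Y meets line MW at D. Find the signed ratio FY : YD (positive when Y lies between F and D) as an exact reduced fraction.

FY:YD = 2

Work in coordinates with M = (0, 0), T = (1, 0), N = (0, 1), V = (3, -3).
1. W is where the line through T parallel to MN meets line VM ⇒ W = (1, -1)
2. Y is the centroid of triangle NMW ⇒ Y = (1/3, 0)
3. F is where the line through W parallel to TY meets line NT ⇒ F = (2, -1)
line FY meets MW at D = (-1/2, 1/2)
Y = F + t·(D−F) with t = 2/3, so FY:YD = 2/3:1/3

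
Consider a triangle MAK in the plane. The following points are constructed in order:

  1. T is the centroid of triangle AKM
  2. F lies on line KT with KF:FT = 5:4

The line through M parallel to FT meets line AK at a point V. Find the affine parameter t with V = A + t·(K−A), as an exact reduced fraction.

Assign M = (0, 0), A = (1, 0), K = (0, 1) — the answer is frame-independent, so this choice is without loss of generality.
1. T is the centroid of triangle AKM ⇒ T = (1/3, 1/3)
2. F lies on line KT with KF:FT = 5:4 ⇒ F = (5/27, 17/27)
through M parallel to FT: direction (4/27, -8/27); meets AK at V = (-1, 2)
V = A + t·(K−A) with t = 2

t = 2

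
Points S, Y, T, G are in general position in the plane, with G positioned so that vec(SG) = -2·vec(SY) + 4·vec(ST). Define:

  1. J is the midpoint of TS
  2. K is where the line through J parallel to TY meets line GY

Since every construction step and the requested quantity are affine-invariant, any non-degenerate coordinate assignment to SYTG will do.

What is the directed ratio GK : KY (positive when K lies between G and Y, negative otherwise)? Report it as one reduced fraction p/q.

GK:KY = -3

Work in coordinates with S = (0, 0), Y = (1, 0), T = (0, 1), G = (-2, 4).
1. J is the midpoint of TS ⇒ J = (0, 1/2)
2. K is where the line through J parallel to TY meets line GY ⇒ K = (5/2, -2)
K = G + t·(Y−G) with t = 3/2, so GK:KY = t:(1−t) = 3/2:-1/2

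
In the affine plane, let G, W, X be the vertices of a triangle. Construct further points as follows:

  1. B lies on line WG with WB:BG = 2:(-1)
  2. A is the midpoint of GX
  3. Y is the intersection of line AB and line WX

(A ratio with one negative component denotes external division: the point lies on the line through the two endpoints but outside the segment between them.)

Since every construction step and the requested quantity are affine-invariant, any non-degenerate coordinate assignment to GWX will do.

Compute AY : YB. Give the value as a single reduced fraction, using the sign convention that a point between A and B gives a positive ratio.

Set G = (0, 0), W = (1, 0), X = (0, 1); any affine frame gives the same invariant.
1. B lies on line WG with WB:BG = 2:(-1) ⇒ B = (-1, 0)
2. A is the midpoint of GX ⇒ A = (0, 1/2)
3. Y is the intersection of line AB and line WX ⇒ Y = (1/3, 2/3)
Y = A + t·(B−A) with t = -1/3, so AY:YB = t:(1−t) = -1/3:4/3

AY:YB = -1/4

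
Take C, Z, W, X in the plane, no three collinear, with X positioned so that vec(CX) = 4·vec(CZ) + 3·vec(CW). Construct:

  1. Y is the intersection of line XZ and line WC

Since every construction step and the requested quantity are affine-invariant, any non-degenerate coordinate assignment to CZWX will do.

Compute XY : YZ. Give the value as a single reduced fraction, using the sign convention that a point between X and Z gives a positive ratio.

XY:YZ = -4

Set C = (0, 0), Z = (1, 0), W = (0, 1), X = (4, 3); any affine frame gives the same invariant.
1. Y is the intersection of line XZ and line WC ⇒ Y = (0, -1)
Y = X + t·(Z−X) with t = 4/3, so XY:YZ = t:(1−t) = 4/3:-1/3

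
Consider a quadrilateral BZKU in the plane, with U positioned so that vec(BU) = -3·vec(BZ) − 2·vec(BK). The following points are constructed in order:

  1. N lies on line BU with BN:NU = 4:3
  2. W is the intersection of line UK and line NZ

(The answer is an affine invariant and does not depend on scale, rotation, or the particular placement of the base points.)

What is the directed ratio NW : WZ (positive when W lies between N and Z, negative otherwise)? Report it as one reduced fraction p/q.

Work in coordinates with B = (0, 0), Z = (1, 0), K = (0, 1), U = (-3, -2).
1. N lies on line BU with BN:NU = 4:3 ⇒ N = (-12/7, -8/7)
2. W is the intersection of line UK and line NZ ⇒ W = (-27/11, -16/11)
W = N + t·(Z−N) with t = -3/11, so NW:WZ = t:(1−t) = -3/11:14/11

NW:WZ = -3/14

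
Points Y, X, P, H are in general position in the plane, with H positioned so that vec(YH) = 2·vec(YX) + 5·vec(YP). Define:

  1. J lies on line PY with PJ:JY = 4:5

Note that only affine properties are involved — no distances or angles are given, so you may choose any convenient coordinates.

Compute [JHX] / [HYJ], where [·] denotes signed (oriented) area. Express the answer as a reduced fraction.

Assign Y = (0, 0), X = (1, 0), P = (0, 1), H = (2, 5) — the answer is frame-independent, so this choice is without loss of generality.
1. J lies on line PY with PJ:JY = 4:5 ⇒ J = (0, 5/9)
2·[JHX] = -50/9, 2·[HYJ] = -10/9
[JHX]:[HYJ] = -50/9:-10/9 = 5

[JHX]:[HYJ] = 5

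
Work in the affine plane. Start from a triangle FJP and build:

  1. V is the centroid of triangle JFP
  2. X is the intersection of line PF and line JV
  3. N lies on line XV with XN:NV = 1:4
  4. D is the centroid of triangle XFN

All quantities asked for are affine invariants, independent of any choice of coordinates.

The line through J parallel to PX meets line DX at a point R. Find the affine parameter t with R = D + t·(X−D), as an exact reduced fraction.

t = -44

Set F = (0, 0), J = (1, 0), P = (0, 1); any affine frame gives the same invariant.
1. V is the centroid of triangle JFP ⇒ V = (1/3, 1/3)
2. X is the intersection of line PF and line JV ⇒ X = (0, 1/2)
3. N lies on line XV with XN:NV = 1:4 ⇒ N = (1/15, 7/15)
4. D is the centroid of triangle XFN ⇒ D = (1/45, 29/90)
through J parallel to PX: direction (0, -1/2); meets DX at R = (1, -15/2)
R = D + t·(X−D) with t = -44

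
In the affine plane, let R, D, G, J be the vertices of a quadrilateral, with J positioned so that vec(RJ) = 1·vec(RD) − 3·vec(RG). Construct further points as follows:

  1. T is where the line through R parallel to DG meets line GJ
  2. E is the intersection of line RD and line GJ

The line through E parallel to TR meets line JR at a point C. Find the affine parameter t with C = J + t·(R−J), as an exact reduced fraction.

Work in coordinates with R = (0, 0), D = (1, 0), G = (0, 1), J = (1, -3).
1. T is where the line through R parallel to DG meets line GJ ⇒ T = (1/3, -1/3)
2. E is the intersection of line RD and line GJ ⇒ E = (1/4, 0)
through E parallel to TR: direction (-1/3, 1/3); meets JR at C = (-1/8, 3/8)
C = J + t·(R−J) with t = 9/8

t = 9/8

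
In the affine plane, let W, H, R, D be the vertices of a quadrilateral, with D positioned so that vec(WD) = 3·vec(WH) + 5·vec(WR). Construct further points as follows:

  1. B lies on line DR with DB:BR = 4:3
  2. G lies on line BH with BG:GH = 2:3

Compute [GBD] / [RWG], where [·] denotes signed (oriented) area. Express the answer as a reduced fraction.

[GBD]:[RWG] = -56/41

Choose coordinates W = (0, 0), H = (1, 0), R = (0, 1), D = (3, 5).
1. B lies on line DR with DB:BR = 4:3 ⇒ B = (9/7, 19/7)
2. G lies on line BH with BG:GH = 2:3 ⇒ G = (41/35, 57/35)
2·[GBD] = -8/5, 2·[RWG] = 41/35
[GBD]:[RWG] = -8/5:41/35 = -56/41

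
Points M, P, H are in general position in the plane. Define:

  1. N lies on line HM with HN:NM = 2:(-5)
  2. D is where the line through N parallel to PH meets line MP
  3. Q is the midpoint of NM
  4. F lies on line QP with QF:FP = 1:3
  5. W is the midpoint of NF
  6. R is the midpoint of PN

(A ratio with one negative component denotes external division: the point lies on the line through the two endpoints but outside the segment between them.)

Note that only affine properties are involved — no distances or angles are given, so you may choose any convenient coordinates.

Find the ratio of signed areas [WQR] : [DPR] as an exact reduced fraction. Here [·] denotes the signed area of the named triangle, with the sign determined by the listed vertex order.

Work in coordinates with M = (0, 0), P = (1, 0), H = (0, 1).
1. N lies on line HM with HN:NM = 2:(-5) ⇒ N = (0, 5/3)
2. D is where the line through N parallel to PH meets line MP ⇒ D = (5/3, 0)
3. Q is the midpoint of NM ⇒ Q = (0, 5/6)
4. F lies on line QP with QF:FP = 1:3 ⇒ F = (1/4, 5/8)
5. W is the midpoint of NF ⇒ W = (1/8, 55/48)
6. R is the midpoint of PN ⇒ R = (1/2, 5/6)
2·[WQR] = 5/32, 2·[DPR] = -5/9
[WQR]:[DPR] = 5/32:-5/9 = -9/32

[WQR]:[DPR] = -9/32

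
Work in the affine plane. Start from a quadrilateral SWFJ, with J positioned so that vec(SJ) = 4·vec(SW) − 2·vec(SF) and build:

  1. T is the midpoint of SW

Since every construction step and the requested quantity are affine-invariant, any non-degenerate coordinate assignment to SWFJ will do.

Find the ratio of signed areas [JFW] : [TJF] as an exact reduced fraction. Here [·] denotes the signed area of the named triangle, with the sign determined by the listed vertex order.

Choose coordinates S = (0, 0), W = (1, 0), F = (0, 1), J = (4, -2).
1. T is the midpoint of SW ⇒ T = (1/2, 0)
2·[JFW] = 1, 2·[TJF] = 5/2
[JFW]:[TJF] = 1:5/2 = 2/5

[JFW]:[TJF] = 2/5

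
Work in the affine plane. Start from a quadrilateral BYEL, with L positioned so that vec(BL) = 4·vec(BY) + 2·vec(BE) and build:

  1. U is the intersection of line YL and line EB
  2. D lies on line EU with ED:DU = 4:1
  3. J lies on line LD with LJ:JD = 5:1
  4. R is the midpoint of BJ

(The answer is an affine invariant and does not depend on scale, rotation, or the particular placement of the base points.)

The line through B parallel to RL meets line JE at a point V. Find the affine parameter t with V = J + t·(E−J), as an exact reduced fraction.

Work in coordinates with B = (0, 0), Y = (1, 0), E = (0, 1), L = (4, 2).
1. U is the intersection of line YL and line EB ⇒ U = (0, -2/3)
2. D lies on line EU with ED:DU = 4:1 ⇒ D = (0, -1/3)
3. J lies on line LD with LJ:JD = 5:1 ⇒ J = (2/3, 1/18)
4. R is the midpoint of BJ ⇒ R = (1/3, 1/36)
through B parallel to RL: direction (11/3, 71/36); meets JE at V = (22/43, 71/258)
V = J + t·(E−J) with t = 10/43

t = 10/43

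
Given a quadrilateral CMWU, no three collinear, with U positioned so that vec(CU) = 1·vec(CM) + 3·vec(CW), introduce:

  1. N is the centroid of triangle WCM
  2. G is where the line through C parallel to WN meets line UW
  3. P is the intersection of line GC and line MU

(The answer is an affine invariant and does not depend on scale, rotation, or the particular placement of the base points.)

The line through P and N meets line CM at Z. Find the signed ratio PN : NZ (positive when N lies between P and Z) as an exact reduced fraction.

Set C = (0, 0), M = (1, 0), W = (0, 1), U = (1, 3); any affine frame gives the same invariant.
1. N is the centroid of triangle WCM ⇒ N = (1/3, 1/3)
2. G is where the line through C parallel to WN meets line UW ⇒ G = (-1/4, 1/2)
3. P is the intersection of line GC and line MU ⇒ P = (1, -2)
line PN meets CM at Z = (3/7, 0)
N = P + t·(Z−P) with t = 7/6, so PN:NZ = 7/6:-1/6

PN:NZ = -7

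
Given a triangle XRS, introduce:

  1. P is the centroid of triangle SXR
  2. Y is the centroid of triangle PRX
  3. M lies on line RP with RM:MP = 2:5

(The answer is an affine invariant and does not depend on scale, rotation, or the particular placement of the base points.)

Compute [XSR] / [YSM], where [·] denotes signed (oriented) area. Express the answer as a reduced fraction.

[XSR]:[YSM] = 63/20

Assign X = (0, 0), R = (1, 0), S = (0, 1) — the answer is frame-independent, so this choice is without loss of generality.
1. P is the centroid of triangle SXR ⇒ P = (1/3, 1/3)
2. Y is the centroid of triangle PRX ⇒ Y = (4/9, 1/9)
3. M lies on line RP with RM:MP = 2:5 ⇒ M = (17/21, 2/21)
2·[XSR] = -1, 2·[YSM] = -20/63
[XSR]:[YSM] = -1:-20/63 = 63/20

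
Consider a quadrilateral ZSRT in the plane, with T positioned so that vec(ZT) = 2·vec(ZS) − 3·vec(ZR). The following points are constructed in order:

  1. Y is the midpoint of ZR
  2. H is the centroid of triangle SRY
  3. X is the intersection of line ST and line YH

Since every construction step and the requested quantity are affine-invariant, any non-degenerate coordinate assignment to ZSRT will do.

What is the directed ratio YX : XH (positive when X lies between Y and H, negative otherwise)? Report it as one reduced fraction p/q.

YX:XH = -5/3

Set Z = (0, 0), S = (1, 0), R = (0, 1), T = (2, -3); any affine frame gives the same invariant.
1. Y is the midpoint of ZR ⇒ Y = (0, 1/2)
2. H is the centroid of triangle SRY ⇒ H = (1/3, 1/2)
3. X is the intersection of line ST and line YH ⇒ X = (5/6, 1/2)
X = Y + t·(H−Y) with t = 5/2, so YX:XH = t:(1−t) = 5/2:-3/2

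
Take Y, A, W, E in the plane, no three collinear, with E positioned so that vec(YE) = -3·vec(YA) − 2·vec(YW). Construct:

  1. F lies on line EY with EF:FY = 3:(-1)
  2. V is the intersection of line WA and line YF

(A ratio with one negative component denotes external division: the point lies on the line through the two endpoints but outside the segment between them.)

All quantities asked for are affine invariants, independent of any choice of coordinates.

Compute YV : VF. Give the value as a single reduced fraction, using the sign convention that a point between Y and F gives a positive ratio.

Choose coordinates Y = (0, 0), A = (1, 0), W = (0, 1), E = (-3, -2).
1. F lies on line EY with EF:FY = 3:(-1) ⇒ F = (3/2, 1)
2. V is the intersection of line WA and line YF ⇒ V = (3/5, 2/5)
V = Y + t·(F−Y) with t = 2/5, so YV:VF = t:(1−t) = 2/5:3/5

YV:VF = 2/3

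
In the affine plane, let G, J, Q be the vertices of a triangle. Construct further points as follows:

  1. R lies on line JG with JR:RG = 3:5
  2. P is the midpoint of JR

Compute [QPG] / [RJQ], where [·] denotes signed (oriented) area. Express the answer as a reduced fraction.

[QPG]:[RJQ] = -13/6

Work in coordinates with G = (0, 0), J = (1, 0), Q = (0, 1).
1. R lies on line JG with JR:RG = 3:5 ⇒ R = (5/8, 0)
2. P is the midpoint of JR ⇒ P = (13/16, 0)
2·[QPG] = -13/16, 2·[RJQ] = 3/8
[QPG]:[RJQ] = -13/16:3/8 = -13/6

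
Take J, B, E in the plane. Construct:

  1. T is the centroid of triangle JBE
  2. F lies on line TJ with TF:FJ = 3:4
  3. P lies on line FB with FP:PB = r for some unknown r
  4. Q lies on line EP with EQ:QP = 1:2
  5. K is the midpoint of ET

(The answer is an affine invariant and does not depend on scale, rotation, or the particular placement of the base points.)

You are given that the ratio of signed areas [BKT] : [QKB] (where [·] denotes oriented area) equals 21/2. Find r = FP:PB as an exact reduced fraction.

r = 1/3

Choose coordinates J = (0, 0), B = (1, 0), E = (0, 1).
1. T is the centroid of triangle JBE ⇒ T = (1/3, 1/3)
2. F lies on line TJ with TF:FJ = 3:4 ⇒ F = (4/21, 4/21)
3. With FP:PB = r, write λ = r/(r+1) so P = F + λ·(B−F); P is affine-linear in λ
4. Q lies on line EP with EQ:QP = 1:2 ⇒ Q is an affine combination of earlier points and hence also affine-linear in λ
5. K is the midpoint of ET ⇒ K = (1/6, 2/3)
Every point depending on P is an affine combination of P and λ-independent points, so each such coordinate is linear in λ; the λ² term in each signed area is a multiple of (B−F)×(B−F) = 0, so 2·[BKT] and 2·[QKB] are each linear in λ. Evaluating at λ=0 and λ=1:
  2·[BKT] = 1/6,   2·[QKB] = 8/63·λ − 1/63
So [BKT]:[QKB] = (1/6) / (8/63·λ − 1/63). Setting this equal to 21/2:
  1/6 = 21/2·(8/63·λ − 1/63)  ⇒  λ = 1/4
Then r = λ/(1−λ) = (1/4)/(3/4) = 1/3. Check: with r = 1/3, P = (11/28, 1/7) and [BKT]:[QKB] = 21/2 as required.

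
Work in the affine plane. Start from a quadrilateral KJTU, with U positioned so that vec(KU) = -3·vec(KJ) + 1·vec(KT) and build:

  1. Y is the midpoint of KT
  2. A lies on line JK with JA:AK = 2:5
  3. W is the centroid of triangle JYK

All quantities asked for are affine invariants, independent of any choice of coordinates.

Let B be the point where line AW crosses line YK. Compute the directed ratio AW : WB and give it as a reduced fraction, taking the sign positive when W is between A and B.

Choose coordinates K = (0, 0), J = (1, 0), T = (0, 1), U = (-3, 1).
1. Y is the midpoint of KT ⇒ Y = (0, 1/2)
2. A lies on line JK with JA:AK = 2:5 ⇒ A = (5/7, 0)
3. W is the centroid of triangle JYK ⇒ W = (1/3, 1/6)
line AW meets YK at B = (0, 5/16)
W = A + t·(B−A) with t = 8/15, so AW:WB = 8/15:7/15

AW:WB = 8/7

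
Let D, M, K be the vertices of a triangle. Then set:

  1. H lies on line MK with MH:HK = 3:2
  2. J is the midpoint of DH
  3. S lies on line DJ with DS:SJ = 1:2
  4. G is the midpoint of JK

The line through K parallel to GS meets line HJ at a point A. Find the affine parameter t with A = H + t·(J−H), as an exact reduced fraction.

Set D = (0, 0), M = (1, 0), K = (0, 1); any affine frame gives the same invariant.
1. H lies on line MK with MH:HK = 3:2 ⇒ H = (2/5, 3/5)
2. J is the midpoint of DH ⇒ J = (1/5, 3/10)
3. S lies on line DJ with DS:SJ = 1:2 ⇒ S = (1/15, 1/10)
4. G is the midpoint of JK ⇒ G = (1/10, 13/20)
through K parallel to GS: direction (-1/30, -11/20); meets HJ at A = (-1/15, -1/10)
A = H + t·(J−H) with t = 7/3

t = 7/3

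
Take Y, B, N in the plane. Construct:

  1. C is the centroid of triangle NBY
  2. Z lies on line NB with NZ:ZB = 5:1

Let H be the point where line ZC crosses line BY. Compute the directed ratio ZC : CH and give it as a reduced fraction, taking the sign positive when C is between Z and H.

Assign Y = (0, 0), B = (1, 0), N = (0, 1) — the answer is frame-independent, so this choice is without loss of generality.
1. C is the centroid of triangle NBY ⇒ C = (1/3, 1/3)
2. Z lies on line NB with NZ:ZB = 5:1 ⇒ Z = (5/6, 1/6)
line ZC meets BY at H = (4/3, 0)
C = Z + t·(H−Z) with t = -1, so ZC:CH = -1:2

ZC:CH = -1/2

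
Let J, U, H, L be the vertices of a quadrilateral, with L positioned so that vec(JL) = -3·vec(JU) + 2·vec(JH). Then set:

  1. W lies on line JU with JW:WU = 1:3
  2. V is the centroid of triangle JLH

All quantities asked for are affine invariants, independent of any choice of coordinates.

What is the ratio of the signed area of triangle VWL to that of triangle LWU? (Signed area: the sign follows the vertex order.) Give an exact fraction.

[VWL]:[LWU] = -1/2

Assign J = (0, 0), U = (1, 0), H = (0, 1), L = (-3, 2) — the answer is frame-independent, so this choice is without loss of generality.
1. W lies on line JU with JW:WU = 1:3 ⇒ W = (1/4, 0)
2. V is the centroid of triangle JLH ⇒ V = (-1, 1)
2·[VWL] = -3/4, 2·[LWU] = 3/2
[VWL]:[LWU] = -3/4:3/2 = -1/2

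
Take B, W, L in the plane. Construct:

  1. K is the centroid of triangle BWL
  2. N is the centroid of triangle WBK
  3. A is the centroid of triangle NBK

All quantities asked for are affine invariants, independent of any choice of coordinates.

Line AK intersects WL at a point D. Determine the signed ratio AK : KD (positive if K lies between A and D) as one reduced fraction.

AK:KD = 7/9

Work in coordinates with B = (0, 0), W = (1, 0), L = (0, 1).
1. K is the centroid of triangle BWL ⇒ K = (1/3, 1/3)
2. N is the centroid of triangle WBK ⇒ N = (4/9, 1/9)
3. A is the centroid of triangle NBK ⇒ A = (7/27, 4/27)
line AK meets WL at D = (3/7, 4/7)
K = A + t·(D−A) with t = 7/16, so AK:KD = 7/16:9/16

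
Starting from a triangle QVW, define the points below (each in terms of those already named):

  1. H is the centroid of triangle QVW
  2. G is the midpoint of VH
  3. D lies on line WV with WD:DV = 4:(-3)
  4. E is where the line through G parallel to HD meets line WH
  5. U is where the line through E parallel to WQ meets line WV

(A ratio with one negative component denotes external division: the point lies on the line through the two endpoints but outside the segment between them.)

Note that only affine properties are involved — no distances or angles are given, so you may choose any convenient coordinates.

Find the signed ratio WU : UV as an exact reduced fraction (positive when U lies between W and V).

Assign Q = (0, 0), V = (1, 0), W = (0, 1) — the answer is frame-independent, so this choice is without loss of generality.
1. H is the centroid of triangle QVW ⇒ H = (1/3, 1/3)
2. G is the midpoint of VH ⇒ G = (2/3, 1/6)
3. D lies on line WV with WD:DV = 4:(-3) ⇒ D = (4, -3)
4. E is where the line through G parallel to HD meets line WH ⇒ E = (5/24, 7/12)
5. U is where the line through E parallel to WQ meets line WV ⇒ U = (5/24, 19/24)
U = W + t·(V−W) with t = 5/24, so WU:UV = t:(1−t) = 5/24:19/24

WU:UV = 5/19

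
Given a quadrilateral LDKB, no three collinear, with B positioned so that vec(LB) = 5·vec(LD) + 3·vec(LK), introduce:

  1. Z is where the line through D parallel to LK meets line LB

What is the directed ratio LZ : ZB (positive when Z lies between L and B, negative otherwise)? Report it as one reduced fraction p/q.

LZ:ZB = 1/4

Work in coordinates with L = (0, 0), D = (1, 0), K = (0, 1), B = (5, 3).
1. Z is where the line through D parallel to LK meets line LB ⇒ Z = (1, 3/5)
Z = L + t·(B−L) with t = 1/5, so LZ:ZB = t:(1−t) = 1/5:4/5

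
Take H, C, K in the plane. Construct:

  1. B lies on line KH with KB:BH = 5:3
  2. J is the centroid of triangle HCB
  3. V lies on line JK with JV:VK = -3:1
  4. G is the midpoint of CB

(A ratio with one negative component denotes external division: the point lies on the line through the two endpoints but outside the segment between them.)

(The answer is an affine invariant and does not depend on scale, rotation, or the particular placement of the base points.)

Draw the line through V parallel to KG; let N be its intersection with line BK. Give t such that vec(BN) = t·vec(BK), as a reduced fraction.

t = 19/15

Assign H = (0, 0), C = (1, 0), K = (0, 1) — the answer is frame-independent, so this choice is without loss of generality.
1. B lies on line KH with KB:BH = 5:3 ⇒ B = (0, 3/8)
2. J is the centroid of triangle HCB ⇒ J = (1/3, 1/8)
3. V lies on line JK with JV:VK = -3:1 ⇒ V = (-1/6, 23/16)
4. G is the midpoint of CB ⇒ G = (1/2, 3/16)
through V parallel to KG: direction (1/2, -13/16); meets BK at N = (0, 7/6)
N = B + t·(K−B) with t = 19/15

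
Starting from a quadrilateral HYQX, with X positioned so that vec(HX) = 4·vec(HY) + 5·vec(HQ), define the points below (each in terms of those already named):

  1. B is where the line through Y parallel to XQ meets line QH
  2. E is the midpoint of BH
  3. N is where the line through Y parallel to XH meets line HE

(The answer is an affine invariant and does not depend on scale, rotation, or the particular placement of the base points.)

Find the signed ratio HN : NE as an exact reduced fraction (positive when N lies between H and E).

Choose coordinates H = (0, 0), Y = (1, 0), Q = (0, 1), X = (4, 5).
1. B is where the line through Y parallel to XQ meets line QH ⇒ B = (0, -1)
2. E is the midpoint of BH ⇒ E = (0, -1/2)
3. N is where the line through Y parallel to XH meets line HE ⇒ N = (0, -5/4)
N = H + t·(E−H) with t = 5/2, so HN:NE = t:(1−t) = 5/2:-3/2

HN:NE = -5/3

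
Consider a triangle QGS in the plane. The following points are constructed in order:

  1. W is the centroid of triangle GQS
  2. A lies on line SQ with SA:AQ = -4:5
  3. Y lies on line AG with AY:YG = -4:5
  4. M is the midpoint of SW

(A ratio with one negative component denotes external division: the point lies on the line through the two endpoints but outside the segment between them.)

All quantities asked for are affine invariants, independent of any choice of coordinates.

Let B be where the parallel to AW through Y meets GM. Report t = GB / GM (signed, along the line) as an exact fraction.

t = 45/11

Assign Q = (0, 0), G = (1, 0), S = (0, 1) — the answer is frame-independent, so this choice is without loss of generality.
1. W is the centroid of triangle GQS ⇒ W = (1/3, 1/3)
2. A lies on line SQ with SA:AQ = -4:5 ⇒ A = (0, 5)
3. Y lies on line AG with AY:YG = -4:5 ⇒ Y = (-4, 25)
4. M is the midpoint of SW ⇒ M = (1/6, 2/3)
through Y parallel to AW: direction (1/3, -14/3); meets GM at B = (-53/22, 30/11)
B = G + t·(M−G) with t = 45/11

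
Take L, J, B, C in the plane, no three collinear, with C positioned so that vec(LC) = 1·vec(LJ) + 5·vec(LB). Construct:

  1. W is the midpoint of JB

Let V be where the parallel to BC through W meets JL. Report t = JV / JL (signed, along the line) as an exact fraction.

Assign L = (0, 0), J = (1, 0), B = (0, 1), C = (1, 5) — the answer is frame-independent, so this choice is without loss of generality.
1. W is the midpoint of JB ⇒ W = (1/2, 1/2)
through W parallel to BC: direction (1, 4); meets JL at V = (3/8, 0)
V = J + t·(L−J) with t = 5/8

t = 5/8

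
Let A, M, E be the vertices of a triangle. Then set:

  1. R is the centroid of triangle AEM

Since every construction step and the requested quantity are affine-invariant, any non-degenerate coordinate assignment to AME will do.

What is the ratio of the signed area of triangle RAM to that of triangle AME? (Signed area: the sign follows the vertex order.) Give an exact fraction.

[RAM]:[AME] = 1/3

Set A = (0, 0), M = (1, 0), E = (0, 1); any affine frame gives the same invariant.
1. R is the centroid of triangle AEM ⇒ R = (1/3, 1/3)
2·[RAM] = 1/3, 2·[AME] = 1
[RAM]:[AME] = 1/3:1 = 1/3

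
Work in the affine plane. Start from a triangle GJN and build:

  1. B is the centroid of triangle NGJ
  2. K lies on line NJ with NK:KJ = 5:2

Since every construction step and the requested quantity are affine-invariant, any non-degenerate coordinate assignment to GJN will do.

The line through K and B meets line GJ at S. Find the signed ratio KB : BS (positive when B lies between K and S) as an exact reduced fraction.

KB:BS = -1/7

Choose coordinates G = (0, 0), J = (1, 0), N = (0, 1).
1. B is the centroid of triangle NGJ ⇒ B = (1/3, 1/3)
2. K lies on line NJ with NK:KJ = 5:2 ⇒ K = (5/7, 2/7)
line KB meets GJ at S = (3, 0)
B = K + t·(S−K) with t = -1/6, so KB:BS = -1/6:7/6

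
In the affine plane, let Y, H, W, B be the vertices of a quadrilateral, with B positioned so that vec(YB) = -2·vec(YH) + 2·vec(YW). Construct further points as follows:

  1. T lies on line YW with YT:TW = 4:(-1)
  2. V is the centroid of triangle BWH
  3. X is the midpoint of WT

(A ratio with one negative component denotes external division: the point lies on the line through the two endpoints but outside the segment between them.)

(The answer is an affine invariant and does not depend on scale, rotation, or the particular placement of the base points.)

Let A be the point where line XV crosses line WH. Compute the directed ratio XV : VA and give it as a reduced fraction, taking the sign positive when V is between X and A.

Assign Y = (0, 0), H = (1, 0), W = (0, 1), B = (-2, 2) — the answer is frame-independent, so this choice is without loss of generality.
1. T lies on line YW with YT:TW = 4:(-1) ⇒ T = (0, 4/3)
2. V is the centroid of triangle BWH ⇒ V = (-1/3, 1)
3. X is the midpoint of WT ⇒ X = (0, 7/6)
line XV meets WH at A = (-1/9, 10/9)
V = X + t·(A−X) with t = 3, so XV:VA = 3:-2

XV:VA = -3/2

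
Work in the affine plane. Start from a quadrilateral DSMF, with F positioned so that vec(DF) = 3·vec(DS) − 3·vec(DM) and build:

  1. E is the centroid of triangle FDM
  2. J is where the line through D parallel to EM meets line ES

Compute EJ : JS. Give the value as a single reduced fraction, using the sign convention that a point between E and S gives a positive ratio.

EJ:JS = -3/5

Assign D = (0, 0), S = (1, 0), M = (0, 1), F = (3, -3) — the answer is frame-independent, so this choice is without loss of generality.
1. E is the centroid of triangle FDM ⇒ E = (1, -2/3)
2. J is where the line through D parallel to EM meets line ES ⇒ J = (1, -5/3)
J = E + t·(S−E) with t = -3/2, so EJ:JS = t:(1−t) = -3/2:5/2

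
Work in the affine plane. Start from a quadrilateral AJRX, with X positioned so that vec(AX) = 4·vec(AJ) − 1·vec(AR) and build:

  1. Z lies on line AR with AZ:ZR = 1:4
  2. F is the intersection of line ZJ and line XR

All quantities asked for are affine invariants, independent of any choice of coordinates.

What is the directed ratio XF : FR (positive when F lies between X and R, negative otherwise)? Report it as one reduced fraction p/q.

Assign A = (0, 0), J = (1, 0), R = (0, 1), X = (4, -1) — the answer is frame-independent, so this choice is without loss of generality.
1. Z lies on line AR with AZ:ZR = 1:4 ⇒ Z = (0, 1/5)
2. F is the intersection of line ZJ and line XR ⇒ F = (8/3, -1/3)
F = X + t·(R−X) with t = 1/3, so XF:FR = t:(1−t) = 1/3:2/3

XF:FR = 1/2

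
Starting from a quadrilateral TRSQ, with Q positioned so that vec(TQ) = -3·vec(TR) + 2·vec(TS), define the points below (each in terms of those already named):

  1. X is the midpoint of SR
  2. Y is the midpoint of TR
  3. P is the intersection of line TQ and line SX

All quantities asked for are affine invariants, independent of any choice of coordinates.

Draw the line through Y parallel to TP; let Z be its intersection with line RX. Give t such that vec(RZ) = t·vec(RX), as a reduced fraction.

t = -2

Choose coordinates T = (0, 0), R = (1, 0), S = (0, 1), Q = (-3, 2).
1. X is the midpoint of SR ⇒ X = (1/2, 1/2)
2. Y is the midpoint of TR ⇒ Y = (1/2, 0)
3. P is the intersection of line TQ and line SX ⇒ P = (3, -2)
through Y parallel to TP: direction (3, -2); meets RX at Z = (2, -1)
Z = R + t·(X−R) with t = -2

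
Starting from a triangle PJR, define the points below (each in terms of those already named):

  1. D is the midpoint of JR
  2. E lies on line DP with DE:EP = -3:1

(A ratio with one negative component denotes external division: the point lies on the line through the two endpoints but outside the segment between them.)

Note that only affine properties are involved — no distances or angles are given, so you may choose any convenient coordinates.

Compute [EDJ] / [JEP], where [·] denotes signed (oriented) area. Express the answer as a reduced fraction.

[EDJ]:[JEP] = 3

Choose coordinates P = (0, 0), J = (1, 0), R = (0, 1).
1. D is the midpoint of JR ⇒ D = (1/2, 1/2)
2. E lies on line DP with DE:EP = -3:1 ⇒ E = (-1/4, -1/4)
2·[EDJ] = -3/4, 2·[JEP] = -1/4
[EDJ]:[JEP] = -3/4:-1/4 = 3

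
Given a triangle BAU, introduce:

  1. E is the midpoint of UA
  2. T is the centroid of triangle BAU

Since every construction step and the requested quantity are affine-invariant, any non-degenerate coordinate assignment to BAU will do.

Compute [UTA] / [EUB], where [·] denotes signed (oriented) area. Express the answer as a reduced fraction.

Assign B = (0, 0), A = (1, 0), U = (0, 1) — the answer is frame-independent, so this choice is without loss of generality.
1. E is the midpoint of UA ⇒ E = (1/2, 1/2)
2. T is the centroid of triangle BAU ⇒ T = (1/3, 1/3)
2·[UTA] = 1/3, 2·[EUB] = 1/2
[UTA]:[EUB] = 1/3:1/2 = 2/3

[UTA]:[EUB] = 2/3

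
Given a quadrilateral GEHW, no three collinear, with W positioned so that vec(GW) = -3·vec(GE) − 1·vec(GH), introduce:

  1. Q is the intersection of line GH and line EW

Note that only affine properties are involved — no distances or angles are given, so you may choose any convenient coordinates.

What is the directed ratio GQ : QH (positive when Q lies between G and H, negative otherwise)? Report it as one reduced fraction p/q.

GQ:QH = -1/5

Set G = (0, 0), E = (1, 0), H = (0, 1), W = (-3, -1); any affine frame gives the same invariant.
1. Q is the intersection of line GH and line EW ⇒ Q = (0, -1/4)
Q = G + t·(H−G) with t = -1/4, so GQ:QH = t:(1−t) = -1/4:5/4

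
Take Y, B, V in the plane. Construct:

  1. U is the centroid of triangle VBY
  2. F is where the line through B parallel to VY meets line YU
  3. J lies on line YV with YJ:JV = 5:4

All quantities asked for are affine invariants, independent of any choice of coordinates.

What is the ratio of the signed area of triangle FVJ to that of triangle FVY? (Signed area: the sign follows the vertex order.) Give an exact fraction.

Assign Y = (0, 0), B = (1, 0), V = (0, 1) — the answer is frame-independent, so this choice is without loss of generality.
1. U is the centroid of triangle VBY ⇒ U = (1/3, 1/3)
2. F is where the line through B parallel to VY meets line YU ⇒ F = (1, 1)
3. J lies on line YV with YJ:JV = 5:4 ⇒ J = (0, 5/9)
2·[FVJ] = 4/9, 2·[FVY] = 1
[FVJ]:[FVY] = 4/9:1 = 4/9

[FVJ]:[FVY] = 4/9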